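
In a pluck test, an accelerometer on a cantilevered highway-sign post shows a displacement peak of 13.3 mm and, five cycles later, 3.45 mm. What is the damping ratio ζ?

0.0429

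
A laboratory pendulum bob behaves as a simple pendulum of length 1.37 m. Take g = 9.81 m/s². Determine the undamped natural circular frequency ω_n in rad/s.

For a simple pendulum ω_n = √(g/L) = √(9.81/1.37) = √7.161 = 2.676 rad/s.

2.68 rad/s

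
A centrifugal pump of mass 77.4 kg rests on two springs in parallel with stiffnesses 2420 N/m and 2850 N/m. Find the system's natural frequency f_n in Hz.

Parallel springs add: k_eq = 2420 + 2850 = 5270 N/m.
ω_n = √(k_eq/m) = √(5270/77.4) = √68.09 = 8.252 rad/s.
f_n = ω_n/(2π) = 8.252/6.283 = 1.313 Hz.

1.31 Hz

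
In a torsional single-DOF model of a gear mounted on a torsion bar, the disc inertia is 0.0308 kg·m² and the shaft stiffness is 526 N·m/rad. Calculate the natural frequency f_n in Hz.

ω_n = √(k_t/J) = √(526/0.0308) = √17080 = 130.7 rad/s.
f_n = ω_n/(2π) = 130.7/6.283 = 20.80 Hz.

20.8 Hz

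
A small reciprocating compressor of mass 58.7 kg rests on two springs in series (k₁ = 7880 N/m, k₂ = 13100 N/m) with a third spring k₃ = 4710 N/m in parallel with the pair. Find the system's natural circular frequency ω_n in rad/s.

12.8 rad/s

Series pair: k_s = k₁k₂/(k₁+k₂) = (7880)(13100)/(7880 + 13100) = 4920 N/m. In parallel with k₃: k_eq = 4920 + 4710 = 9630 N/m.
ω_n = √(k_eq/m) = √(9630/58.7) = √164.1 = 12.81 rad/s.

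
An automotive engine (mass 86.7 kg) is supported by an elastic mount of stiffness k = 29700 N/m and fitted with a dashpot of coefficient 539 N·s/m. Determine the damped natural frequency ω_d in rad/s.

18.2 rad/s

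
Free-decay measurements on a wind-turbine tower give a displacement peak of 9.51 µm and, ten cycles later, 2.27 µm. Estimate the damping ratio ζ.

Logarithmic decrement δ = (1/n)·ln(x₀/x_n) = (1/10)·ln(9.51/2.27) = (1/10)·ln(4.189) = 0.1433.
ζ = δ/√(4π² + δ²) = 0.1433/√(39.48 + 0.0205) = 0.1433/6.285 = 0.02279.

0.0228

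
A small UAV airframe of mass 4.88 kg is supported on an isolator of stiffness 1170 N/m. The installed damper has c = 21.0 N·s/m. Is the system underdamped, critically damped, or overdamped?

c_c = 2√(k·m) = 151.1 N·s/m; ζ = c/c_c = 21.0/151.1 = 0.139.
Since ζ < 1 the system is underdamped.

underdamped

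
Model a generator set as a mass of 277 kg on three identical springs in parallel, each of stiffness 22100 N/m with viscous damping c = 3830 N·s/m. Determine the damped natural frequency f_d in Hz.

2.20 Hz

Parallel springs add: k_eq = 3 × 22100 = 66300 N/m.
ω_n = √(k_eq/m) = √(66300/277) = 15.47 rad/s.
Critical damping c_c = 2√(k_eq·m) = 2√(66300 × 277) = 8571 N·s/m, so ζ = c/c_c = 3830/8571 = 0.4469.
ω_d = ω_n√(1 − ζ²) = 15.47 × √(1 − 0.200) = 13.84 rad/s.
f_d = ω_d/(2π) = 2.203 Hz.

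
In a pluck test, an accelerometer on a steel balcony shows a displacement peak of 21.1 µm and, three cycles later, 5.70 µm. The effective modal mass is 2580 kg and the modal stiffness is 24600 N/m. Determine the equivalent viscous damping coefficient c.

1100 N·s/m

Logarithmic decrement δ = (1/n)·ln(x₀/x_n) = (1/3)·ln(21.1/5.70) = (1/3)·ln(3.702) = 0.4363.
ζ = δ/√(4π² + δ²) = 0.4363/√(39.48 + 0.190) = 0.4363/6.298 = 0.06927.
c = ζ · 2√(km) = 0.06927 × 2√(24600 × 2580) = 0.06927 × 15930 = 1104 N·s/m.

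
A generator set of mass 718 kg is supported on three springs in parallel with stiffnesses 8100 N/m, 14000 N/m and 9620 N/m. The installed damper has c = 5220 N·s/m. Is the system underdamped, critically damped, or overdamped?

underdamped

Parallel springs add: k_eq = 8100 + 14000 + 9620 = 31720 N/m.
c_c = 2√(k_eq·m) = 9545 N·s/m; ζ = c/c_c = 5220/9545 = 0.547.
Since ζ < 1 the system is underdamped.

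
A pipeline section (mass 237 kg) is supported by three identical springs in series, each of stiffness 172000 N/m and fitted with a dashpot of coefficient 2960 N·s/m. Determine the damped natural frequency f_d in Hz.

2.27 Hz

Series springs: 1/k_eq = 3/172000, so k_eq = 172000/3 = 57330 N/m.
ω_n = √(k_eq/m) = √(57330/237) = 15.55 rad/s.
Critical damping c_c = 2√(k_eq·m) = 2√(57330 × 237) = 7372 N·s/m, so ζ = c/c_c = 2960/7372 = 0.4015.
ω_d = ω_n√(1 − ζ²) = 15.55 × √(1 − 0.161) = 14.24 rad/s.
f_d = ω_d/(2π) = 2.267 Hz.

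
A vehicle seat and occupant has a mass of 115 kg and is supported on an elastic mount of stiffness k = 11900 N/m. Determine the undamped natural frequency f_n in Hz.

1.62 Hz

ω_n = √(k/m) = √(11900/115) = √103.5 = 10.17 rad/s.
f_n = ω_n/(2π) = 10.17/6.283 = 1.619 Hz.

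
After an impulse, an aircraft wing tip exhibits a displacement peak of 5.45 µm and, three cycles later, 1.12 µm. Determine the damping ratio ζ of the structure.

Logarithmic decrement δ = (1/n)·ln(x₀/x_n) = (1/3)·ln(5.45/1.12) = (1/3)·ln(4.866) = 0.5274.
ζ = δ/√(4π² + δ²) = 0.5274/√(39.48 + 0.278) = 0.5274/6.305 = 0.08365.

0.0836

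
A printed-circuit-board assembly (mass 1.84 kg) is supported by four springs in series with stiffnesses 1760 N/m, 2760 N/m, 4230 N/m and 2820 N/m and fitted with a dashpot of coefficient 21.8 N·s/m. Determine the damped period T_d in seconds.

0.350 s

Series springs: 1/k_eq = 1/1760 + 1/2760 + 1/4230 + 1/2820 = 0.001522, so k_eq = 657.2 N/m.
ω_n = √(k_eq/m) = √(657.2/1.84) = 18.90 rad/s.
Critical damping c_c = 2√(k_eq·m) = 2√(657.2 × 1.84) = 69.55 N·s/m, so ζ = c/c_c = 21.8/69.55 = 0.3134.
ω_d = ω_n√(1 − ζ²) = 18.90 × √(1 − 0.0982) = 17.95 rad/s.
T_d = 2π/ω_d = 0.3501 s.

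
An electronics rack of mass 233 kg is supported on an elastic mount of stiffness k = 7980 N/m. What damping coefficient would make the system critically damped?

2730 N·s/m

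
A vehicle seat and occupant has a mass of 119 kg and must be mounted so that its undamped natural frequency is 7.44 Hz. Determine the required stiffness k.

260000 N/m

ω_n = 2πf_n = 2π × 7.44 = 46.75 rad/s.
k = m·ω_n² = 119 × 46.75² = 119 × 2185 = 260000 N/m.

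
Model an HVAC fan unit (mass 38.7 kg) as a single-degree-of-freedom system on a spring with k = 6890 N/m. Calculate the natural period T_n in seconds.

ω_n = √(k/m) = √(6890/38.7) = √178.0 = 13.34 rad/s.
T_n = 2π/ω_n = 6.283/13.34 = 0.4709 s.

0.471 s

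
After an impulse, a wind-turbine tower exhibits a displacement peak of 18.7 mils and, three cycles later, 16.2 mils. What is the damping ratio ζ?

Logarithmic decrement δ = (1/n)·ln(x₀/x_n) = (1/3)·ln(18.7/16.2) = (1/3)·ln(1.154) = 0.04784.
ζ = δ/√(4π² + δ²) = 0.04784/√(39.48 + 0.00229) = 0.04784/6.283 = 0.007613.

0.00761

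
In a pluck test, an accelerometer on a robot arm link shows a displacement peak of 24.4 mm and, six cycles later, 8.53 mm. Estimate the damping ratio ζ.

0.0279

Logarithmic decrement δ = (1/n)·ln(x₀/x_n) = (1/6)·ln(24.4/8.53) = (1/6)·ln(2.860) = 0.1752.
ζ = δ/√(4π² + δ²) = 0.1752/√(39.48 + 0.0307) = 0.1752/6.286 = 0.02787.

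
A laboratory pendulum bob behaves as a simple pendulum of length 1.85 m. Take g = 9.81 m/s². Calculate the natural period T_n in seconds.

For a simple pendulum ω_n = √(g/L) = √(9.81/1.85) = √5.303 = 2.303 rad/s.
T_n = 2π/ω_n = 6.283/2.303 = 2.729 s.

2.73 s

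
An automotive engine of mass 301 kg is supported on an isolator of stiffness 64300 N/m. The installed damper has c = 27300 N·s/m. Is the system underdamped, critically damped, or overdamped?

overdamped

c_c = 2√(k·m) = 8799 N·s/m; ζ = c/c_c = 27300/8799 = 3.10.
Since ζ > 1 the system is overdamped.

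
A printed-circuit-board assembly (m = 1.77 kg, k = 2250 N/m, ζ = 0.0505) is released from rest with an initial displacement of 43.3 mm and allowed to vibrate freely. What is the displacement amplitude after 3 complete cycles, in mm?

Logarithmic decrement δ = 2πζ/√(1 − ζ²) = 2π × 0.05050/√(1 − 0.00255) = 0.3177.
After n cycles, x_n/x₀ = e^(−nδ), so x_3 = 43.3 × e^(−3 × 0.3177) = 43.3 × 0.3855 = 16.69 mm.

16.7 mm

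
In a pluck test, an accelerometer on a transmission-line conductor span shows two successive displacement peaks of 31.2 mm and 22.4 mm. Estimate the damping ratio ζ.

0.0527

Logarithmic decrement δ = (1/n)·ln(x₀/x_n) = (1/1)·ln(31.2/22.4) = (1/1)·ln(1.393) = 0.3314.
ζ = δ/√(4π² + δ²) = 0.3314/√(39.48 + 0.110) = 0.3314/6.292 = 0.05266.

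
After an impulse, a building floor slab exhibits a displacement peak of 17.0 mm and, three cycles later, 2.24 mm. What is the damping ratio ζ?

0.107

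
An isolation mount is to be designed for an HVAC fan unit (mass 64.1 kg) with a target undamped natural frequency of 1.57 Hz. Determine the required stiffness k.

6240 N/m

ω_n = 2πf_n = 2π × 1.57 = 9.865 rad/s.
k = m·ω_n² = 64.1 × 9.865² = 64.1 × 97.31 = 6238 N/m.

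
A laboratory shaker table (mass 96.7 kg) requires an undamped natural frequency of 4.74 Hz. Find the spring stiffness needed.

ω_n = 2πf_n = 2π × 4.74 = 29.78 rad/s.
k = m·ω_n² = 96.7 × 29.78² = 96.7 × 887.0 = 85770 N/m.

85800 N/m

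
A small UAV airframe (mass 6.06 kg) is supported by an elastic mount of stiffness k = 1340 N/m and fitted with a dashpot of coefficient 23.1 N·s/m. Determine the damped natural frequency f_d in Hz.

2.35 Hz

ω_n = √(k/m) = √(1340/6.06) = 14.87 rad/s.
Critical damping c_c = 2√(k·m) = 2√(1340 × 6.06) = 180.2 N·s/m, so ζ = c/c_c = 23.1/180.2 = 0.1282.
ω_d = ω_n√(1 − ζ²) = 14.87 × √(1 − 0.0164) = 14.75 rad/s.
f_d = ω_d/(2π) = 2.347 Hz.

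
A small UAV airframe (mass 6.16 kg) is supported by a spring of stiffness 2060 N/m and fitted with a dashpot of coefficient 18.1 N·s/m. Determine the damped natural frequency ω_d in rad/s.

18.2 rad/s

ω_n = √(k/m) = √(2060/6.16) = 18.29 rad/s.
Critical damping c_c = 2√(k·m) = 2√(2060 × 6.16) = 225.3 N·s/m, so ζ = c/c_c = 18.1/225.3 = 0.08034.
ω_d = ω_n√(1 − ζ²) = 18.29 × √(1 − 0.00645) = 18.23 rad/s.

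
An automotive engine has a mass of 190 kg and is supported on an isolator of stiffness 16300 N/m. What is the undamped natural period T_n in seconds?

ω_n = √(k/m) = √(16300/190) = √85.79 = 9.262 rad/s.
T_n = 2π/ω_n = 6.283/9.262 = 0.6784 s.

0.678 s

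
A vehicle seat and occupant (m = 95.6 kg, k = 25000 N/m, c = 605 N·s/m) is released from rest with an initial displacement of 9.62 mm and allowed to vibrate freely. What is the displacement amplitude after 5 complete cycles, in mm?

0.0182 mm

ζ = c/(2√(km)) = 605/(2√(25000 × 95.6)) = 605/3092 = 0.1957.
Logarithmic decrement δ = 2πζ/√(1 − ζ²) = 2π × 0.1957/√(1 − 0.0383) = 1.254.
After n cycles, x_n/x₀ = e^(−nδ), so x_5 = 9.62 × e^(−5 × 1.254) = 9.62 × 0.001895 = 0.01823 mm.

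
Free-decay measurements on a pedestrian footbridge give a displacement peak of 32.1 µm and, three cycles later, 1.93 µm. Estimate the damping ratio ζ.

0.148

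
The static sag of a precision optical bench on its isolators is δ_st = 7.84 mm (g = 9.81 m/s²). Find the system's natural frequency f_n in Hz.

5.63 Hz

ω_n = √(g/δ_st) = √(9.81/0.00784) = √1251 = 35.37 rad/s.
f_n = ω_n/(2π) = 35.37/6.283 = 5.630 Hz.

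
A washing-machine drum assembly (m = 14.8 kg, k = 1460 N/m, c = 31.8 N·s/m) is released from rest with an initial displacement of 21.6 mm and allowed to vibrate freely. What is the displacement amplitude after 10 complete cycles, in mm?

ζ = c/(2√(km)) = 31.8/(2√(1460 × 14.8)) = 31.8/294.0 = 0.1082.
Logarithmic decrement δ = 2πζ/√(1 − ζ²) = 2π × 0.1082/√(1 − 0.0117) = 0.6836.
After n cycles, x_n/x₀ = e^(−nδ), so x_10 = 21.6 × e^(−10 × 0.6836) = 21.6 × 0.001074 = 0.02320 mm.

0.0232 mm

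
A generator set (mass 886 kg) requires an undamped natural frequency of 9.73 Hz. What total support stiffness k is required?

ω_n = 2πf_n = 2π × 9.73 = 61.14 rad/s.
k = m·ω_n² = 886 × 61.14² = 886 × 3738 = 3311000 N/m.

3310000 N/m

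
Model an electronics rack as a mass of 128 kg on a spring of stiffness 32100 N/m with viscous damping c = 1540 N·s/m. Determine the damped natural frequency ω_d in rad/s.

ω_n = √(k/m) = √(32100/128) = 15.84 rad/s.
Critical damping c_c = 2√(k·m) = 2√(32100 × 128) = 4054 N·s/m, so ζ = c/c_c = 1540/4054 = 0.3799.
ω_d = ω_n√(1 − ζ²) = 15.84 × √(1 − 0.144) = 14.65 rad/s.

14.6 rad/s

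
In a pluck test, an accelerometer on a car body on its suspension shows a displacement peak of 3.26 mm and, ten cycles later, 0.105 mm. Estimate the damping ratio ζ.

Logarithmic decrement δ = (1/n)·ln(x₀/x_n) = (1/10)·ln(3.26/0.105) = (1/10)·ln(31.05) = 0.3436.
ζ = δ/√(4π² + δ²) = 0.3436/√(39.48 + 0.118) = 0.3436/6.293 = 0.05460.

0.0546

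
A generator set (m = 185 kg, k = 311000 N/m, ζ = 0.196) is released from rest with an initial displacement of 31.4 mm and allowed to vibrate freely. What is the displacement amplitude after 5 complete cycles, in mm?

0.0589 mm

Logarithmic decrement δ = 2πζ/√(1 − ζ²) = 2π × 0.1960/√(1 − 0.0384) = 1.256.
After n cycles, x_n/x₀ = e^(−nδ), so x_5 = 31.4 × e^(−5 × 1.256) = 31.4 × 0.001875 = 0.05887 mm.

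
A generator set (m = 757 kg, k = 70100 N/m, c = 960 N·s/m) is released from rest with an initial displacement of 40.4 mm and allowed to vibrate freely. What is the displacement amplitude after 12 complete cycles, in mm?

0.278 mm

ζ = c/(2√(km)) = 960/(2√(70100 × 757)) = 960/14570 = 0.06589.
Logarithmic decrement δ = 2πζ/√(1 − ζ²) = 2π × 0.06589/√(1 − 0.00434) = 0.4149.
After n cycles, x_n/x₀ = e^(−nδ), so x_12 = 40.4 × e^(−12 × 0.4149) = 40.4 × 0.006881 = 0.2780 mm.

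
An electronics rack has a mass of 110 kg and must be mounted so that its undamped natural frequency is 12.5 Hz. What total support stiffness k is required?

679000 N/m

ω_n = 2πf_n = 2π × 12.5 = 78.54 rad/s.
k = m·ω_n² = 110 × 78.54² = 110 × 6169 = 678500 N/m.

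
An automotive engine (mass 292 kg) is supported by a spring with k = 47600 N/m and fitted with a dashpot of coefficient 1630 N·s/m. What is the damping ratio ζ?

0.219

ω_n = √(k/m) = √(47600/292) = 12.77 rad/s.
Critical damping c_c = 2√(k·m) = 2√(47600 × 292) = 7456 N·s/m, so ζ = c/c_c = 1630/7456 = 0.2186.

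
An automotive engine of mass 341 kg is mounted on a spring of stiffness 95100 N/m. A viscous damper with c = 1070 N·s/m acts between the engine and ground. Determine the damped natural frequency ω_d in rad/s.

ω_n = √(k/m) = √(95100/341) = 16.70 rad/s.
Critical damping c_c = 2√(k·m) = 2√(95100 × 341) = 11390 N·s/m, so ζ = c/c_c = 1070/11390 = 0.09395.
ω_d = ω_n√(1 − ζ²) = 16.70 × √(1 − 0.00883) = 16.63 rad/s.

16.6 rad/s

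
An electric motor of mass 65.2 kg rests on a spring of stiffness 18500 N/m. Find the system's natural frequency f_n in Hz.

2.68 Hz

ω_n = √(k/m) = √(18500/65.2) = √283.7 = 16.84 rad/s.
f_n = ω_n/(2π) = 16.84/6.283 = 2.681 Hz.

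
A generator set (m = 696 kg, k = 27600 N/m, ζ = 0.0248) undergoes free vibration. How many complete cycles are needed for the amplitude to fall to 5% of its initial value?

20 cycles

Logarithmic decrement δ = 2πζ/√(1 − ζ²) = 2π × 0.02480/√(1 − 0.000615) = 0.1559.
x_n/x₀ = e^(−nδ) ≤ 0.05; take ln: n ≥ ln(1/0.05)/δ = 2.996/0.1559 = 19.22.
So 20 complete cycles are required.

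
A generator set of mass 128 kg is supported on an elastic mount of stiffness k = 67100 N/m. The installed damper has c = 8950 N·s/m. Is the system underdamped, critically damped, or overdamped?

c_c = 2√(k·m) = 5861 N·s/m; ζ = c/c_c = 8950/5861 = 1.53.
Since ζ > 1 the system is overdamped.

overdamped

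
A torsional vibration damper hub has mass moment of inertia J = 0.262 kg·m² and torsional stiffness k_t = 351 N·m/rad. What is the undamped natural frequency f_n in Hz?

5.83 Hz

ω_n = √(k_t/J) = √(351/0.262) = √1340 = 36.60 rad/s.
f_n = ω_n/(2π) = 36.60/6.283 = 5.825 Hz.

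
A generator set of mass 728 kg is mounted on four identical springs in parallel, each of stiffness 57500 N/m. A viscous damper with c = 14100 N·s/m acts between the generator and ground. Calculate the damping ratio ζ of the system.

Parallel springs add: k_eq = 4 × 57500 = 230000 N/m.
ω_n = √(k_eq/m) = √(230000/728) = 17.77 rad/s.
Critical damping c_c = 2√(k_eq·m) = 2√(230000 × 728) = 25880 N·s/m, so ζ = c/c_c = 14100/25880 = 0.5448.

0.545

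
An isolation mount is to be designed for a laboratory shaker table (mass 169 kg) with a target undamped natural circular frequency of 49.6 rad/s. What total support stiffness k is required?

416000 N/m

k = m·ω_n² = 169 × 49.60² = 169 × 2460 = 415800 N/m.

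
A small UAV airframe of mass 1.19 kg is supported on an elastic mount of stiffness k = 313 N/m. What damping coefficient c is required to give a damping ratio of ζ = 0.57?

22.0 N·s/m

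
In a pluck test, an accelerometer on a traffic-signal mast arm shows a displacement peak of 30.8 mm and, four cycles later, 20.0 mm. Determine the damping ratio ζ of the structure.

Logarithmic decrement δ = (1/n)·ln(x₀/x_n) = (1/4)·ln(30.8/20.0) = (1/4)·ln(1.540) = 0.1079.
ζ = δ/√(4π² + δ²) = 0.1079/√(39.48 + 0.0117) = 0.1079/6.284 = 0.01718.

0.0172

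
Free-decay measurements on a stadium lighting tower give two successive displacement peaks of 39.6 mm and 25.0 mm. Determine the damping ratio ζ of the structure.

Logarithmic decrement δ = (1/n)·ln(x₀/x_n) = (1/1)·ln(39.6/25.0) = (1/1)·ln(1.584) = 0.4600.
ζ = δ/√(4π² + δ²) = 0.4600/√(39.48 + 0.212) = 0.4600/6.300 = 0.07301.

0.0730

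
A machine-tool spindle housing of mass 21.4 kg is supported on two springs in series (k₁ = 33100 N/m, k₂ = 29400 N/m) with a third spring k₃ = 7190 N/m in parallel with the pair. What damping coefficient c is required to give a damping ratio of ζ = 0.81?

1130 N·s/m

Series pair: k_s = k₁k₂/(k₁+k₂) = (33100)(29400)/(33100 + 29400) = 15570 N/m. In parallel with k₃: k_eq = 15570 + 7190 = 22760 N/m.
c_c = 2√(k_eq·m) = 2√(22760 × 21.4) = 1396 N·s/m.
c = ζ·c_c = 0.81 × 1396 = 1131 N·s/m.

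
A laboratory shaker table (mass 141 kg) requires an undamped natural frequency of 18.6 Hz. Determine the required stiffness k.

1930000 N/m

ω_n = 2πf_n = 2π × 18.6 = 116.9 rad/s.
k = m·ω_n² = 141 × 116.9² = 141 × 13660 = 1926000 N/m.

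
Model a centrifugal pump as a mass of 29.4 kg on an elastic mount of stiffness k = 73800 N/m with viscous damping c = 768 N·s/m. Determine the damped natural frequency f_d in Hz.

7.70 Hz

ω_n = √(k/m) = √(73800/29.4) = 50.10 rad/s.
Critical damping c_c = 2√(k·m) = 2√(73800 × 29.4) = 2946 N·s/m, so ζ = c/c_c = 768/2946 = 0.2607.
ω_d = ω_n√(1 − ζ²) = 50.10 × √(1 − 0.0680) = 48.37 rad/s.
f_d = ω_d/(2π) = 7.698 Hz.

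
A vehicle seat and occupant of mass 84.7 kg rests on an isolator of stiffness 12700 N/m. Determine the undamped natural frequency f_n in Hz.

ω_n = √(k/m) = √(12700/84.7) = √149.9 = 12.25 rad/s.
f_n = ω_n/(2π) = 12.25/6.283 = 1.949 Hz.

1.95 Hz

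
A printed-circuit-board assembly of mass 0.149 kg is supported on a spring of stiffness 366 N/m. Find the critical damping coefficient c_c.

c_c = 2√(k·m) = 2√(366.0 × 0.149) = 2 × 7.385 = 14.77 N·s/m.

14.8 N·s/m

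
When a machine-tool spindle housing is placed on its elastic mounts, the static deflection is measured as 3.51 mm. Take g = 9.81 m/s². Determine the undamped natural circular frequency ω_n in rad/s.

ω_n = √(g/δ_st) = √(9.81/0.00351) = √2795 = 52.87 rad/s.

52.9 rad/s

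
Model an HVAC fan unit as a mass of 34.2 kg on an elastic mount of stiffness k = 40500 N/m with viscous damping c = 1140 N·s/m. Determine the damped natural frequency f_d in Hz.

4.79 Hz

ω_n = √(k/m) = √(40500/34.2) = 34.41 rad/s.
Critical damping c_c = 2√(k·m) = 2√(40500 × 34.2) = 2354 N·s/m, so ζ = c/c_c = 1140/2354 = 0.4843.
ω_d = ω_n√(1 − ζ²) = 34.41 × √(1 − 0.235) = 30.11 rad/s.
f_d = ω_d/(2π) = 4.792 Hz.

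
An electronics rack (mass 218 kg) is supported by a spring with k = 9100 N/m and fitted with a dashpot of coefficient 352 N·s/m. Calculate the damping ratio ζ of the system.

ω_n = √(k/m) = √(9100/218) = 6.461 rad/s.
Critical damping c_c = 2√(k·m) = 2√(9100 × 218) = 2817 N·s/m, so ζ = c/c_c = 352/2817 = 0.1250.

0.125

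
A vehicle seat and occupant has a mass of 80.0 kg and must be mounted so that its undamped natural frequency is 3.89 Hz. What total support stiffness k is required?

47800 N/m

ω_n = 2πf_n = 2π × 3.89 = 24.44 rad/s.
k = m·ω_n² = 80.0 × 24.44² = 80.0 × 597.4 = 47790 N/m.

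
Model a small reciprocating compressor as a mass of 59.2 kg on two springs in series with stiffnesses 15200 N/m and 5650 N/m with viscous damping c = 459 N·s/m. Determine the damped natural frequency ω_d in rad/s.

Series springs: 1/k_eq = 1/15200 + 1/5650 = 0.0002428, so k_eq = 4119 N/m.
ω_n = √(k_eq/m) = √(4119/59.2) = 8.341 rad/s.
Critical damping c_c = 2√(k_eq·m) = 2√(4119 × 59.2) = 987.6 N·s/m, so ζ = c/c_c = 459/987.6 = 0.4648.
ω_d = ω_n√(1 − ζ²) = 8.341 × √(1 − 0.216) = 7.386 rad/s.

7.39 rad/s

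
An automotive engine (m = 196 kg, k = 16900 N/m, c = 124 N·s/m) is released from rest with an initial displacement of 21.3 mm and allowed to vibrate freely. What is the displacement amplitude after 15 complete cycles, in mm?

ζ = c/(2√(km)) = 124/(2√(16900 × 196)) = 124/3640 = 0.03407.
Logarithmic decrement δ = 2πζ/√(1 − ζ²) = 2π × 0.03407/√(1 − 0.00116) = 0.2142.
After n cycles, x_n/x₀ = e^(−nδ), so x_15 = 21.3 × e^(−15 × 0.2142) = 21.3 × 0.04026 = 0.8574 mm.

0.857 mm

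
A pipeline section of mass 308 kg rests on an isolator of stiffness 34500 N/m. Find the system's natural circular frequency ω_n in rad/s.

10.6 rad/s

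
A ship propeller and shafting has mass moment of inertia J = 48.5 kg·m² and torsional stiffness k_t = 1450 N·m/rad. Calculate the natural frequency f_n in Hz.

0.870 Hz

ω_n = √(k_t/J) = √(1450/48.5) = √29.90 = 5.468 rad/s.
f_n = ω_n/(2π) = 5.468/6.283 = 0.8702 Hz.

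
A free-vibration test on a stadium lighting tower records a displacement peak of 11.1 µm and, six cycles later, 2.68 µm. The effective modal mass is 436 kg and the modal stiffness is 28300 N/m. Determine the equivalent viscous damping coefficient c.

Logarithmic decrement δ = (1/n)·ln(x₀/x_n) = (1/6)·ln(11.1/2.68) = (1/6)·ln(4.142) = 0.2369.
ζ = δ/√(4π² + δ²) = 0.2369/√(39.48 + 0.0561) = 0.2369/6.288 = 0.03767.
c = ζ · 2√(km) = 0.03767 × 2√(28300 × 436) = 0.03767 × 7025 = 264.6 N·s/m.

265 N·s/m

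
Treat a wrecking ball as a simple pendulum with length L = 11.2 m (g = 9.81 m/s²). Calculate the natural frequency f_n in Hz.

For a simple pendulum ω_n = √(g/L) = √(9.81/11.2) = √0.8759 = 0.9359 rad/s.
f_n = ω_n/(2π) = 0.9359/6.283 = 0.1490 Hz.

0.149 Hz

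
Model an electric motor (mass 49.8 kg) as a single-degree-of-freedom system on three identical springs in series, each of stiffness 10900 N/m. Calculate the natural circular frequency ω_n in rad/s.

Series springs: 1/k_eq = 3/10900, so k_eq = 10900/3 = 3633 N/m.
ω_n = √(k_eq/m) = √(3633/49.8) = √72.96 = 8.542 rad/s.

8.54 rad/s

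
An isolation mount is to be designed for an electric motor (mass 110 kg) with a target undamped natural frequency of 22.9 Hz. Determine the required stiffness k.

ω_n = 2πf_n = 2π × 22.9 = 143.9 rad/s.
k = m·ω_n² = 110 × 143.9² = 110 × 20700 = 2277000 N/m.

2280000 N/m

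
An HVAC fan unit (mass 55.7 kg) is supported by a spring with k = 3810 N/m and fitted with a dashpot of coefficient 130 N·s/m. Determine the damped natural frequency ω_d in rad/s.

8.19 rad/s

ω_n = √(k/m) = √(3810/55.7) = 8.271 rad/s.
Critical damping c_c = 2√(k·m) = 2√(3810 × 55.7) = 921.3 N·s/m, so ζ = c/c_c = 130/921.3 = 0.1411.
ω_d = ω_n√(1 − ζ²) = 8.271 × √(1 − 0.0199) = 8.188 rad/s.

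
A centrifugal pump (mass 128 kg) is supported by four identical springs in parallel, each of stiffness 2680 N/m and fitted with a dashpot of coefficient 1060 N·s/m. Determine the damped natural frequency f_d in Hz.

Parallel springs add: k_eq = 4 × 2680 = 10720 N/m.
ω_n = √(k_eq/m) = √(10720/128) = 9.152 rad/s.
Critical damping c_c = 2√(k_eq·m) = 2√(10720 × 128) = 2343 N·s/m, so ζ = c/c_c = 1060/2343 = 0.4525.
ω_d = ω_n√(1 − ζ²) = 9.152 × √(1 − 0.205) = 8.161 rad/s.
f_d = ω_d/(2π) = 1.299 Hz.

1.30 Hz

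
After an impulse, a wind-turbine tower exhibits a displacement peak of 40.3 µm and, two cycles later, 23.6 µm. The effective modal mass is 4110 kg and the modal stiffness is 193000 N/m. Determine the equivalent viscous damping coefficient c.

Logarithmic decrement δ = (1/n)·ln(x₀/x_n) = (1/2)·ln(40.3/23.6) = (1/2)·ln(1.708) = 0.2676.
ζ = δ/√(4π² + δ²) = 0.2676/√(39.48 + 0.0716) = 0.2676/6.289 = 0.04254.
c = ζ · 2√(km) = 0.04254 × 2√(193000 × 4110) = 0.04254 × 56330 = 2396 N·s/m.

2400 N·s/m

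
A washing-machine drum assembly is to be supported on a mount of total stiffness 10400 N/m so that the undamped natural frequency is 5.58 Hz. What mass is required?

8.46 kg

ω_n = 2πf_n = 2π × 5.58 = 35.06 rad/s.
m = k/ω_n² = 10400/35.06² = 10400/1229 = 8.461 kg.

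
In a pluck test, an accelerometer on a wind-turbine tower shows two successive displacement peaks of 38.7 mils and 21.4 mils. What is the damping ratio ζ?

Logarithmic decrement δ = (1/n)·ln(x₀/x_n) = (1/1)·ln(38.7/21.4) = (1/1)·ln(1.808) = 0.5924.
ζ = δ/√(4π² + δ²) = 0.5924/√(39.48 + 0.351) = 0.5924/6.311 = 0.09387.

0.0939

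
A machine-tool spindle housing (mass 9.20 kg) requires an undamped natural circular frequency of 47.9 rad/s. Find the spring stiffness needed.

21100 N/m

k = m·ω_n² = 9.20 × 47.90² = 9.20 × 2294 = 21110 N/m.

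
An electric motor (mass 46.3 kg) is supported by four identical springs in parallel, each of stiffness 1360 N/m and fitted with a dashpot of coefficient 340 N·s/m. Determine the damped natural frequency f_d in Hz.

1.62 Hz

Parallel springs add: k_eq = 4 × 1360 = 5440 N/m.
ω_n = √(k_eq/m) = √(5440/46.3) = 10.84 rad/s.
Critical damping c_c = 2√(k_eq·m) = 2√(5440 × 46.3) = 1004 N·s/m, so ζ = c/c_c = 340/1004 = 0.3387.
ω_d = ω_n√(1 − ζ²) = 10.84 × √(1 − 0.115) = 10.20 rad/s.
f_d = ω_d/(2π) = 1.623 Hz.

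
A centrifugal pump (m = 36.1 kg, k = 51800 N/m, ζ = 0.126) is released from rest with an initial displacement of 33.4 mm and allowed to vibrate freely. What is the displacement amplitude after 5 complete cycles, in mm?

0.618 mm

Logarithmic decrement δ = 2πζ/√(1 − ζ²) = 2π × 0.1260/√(1 − 0.0159) = 0.7980.
After n cycles, x_n/x₀ = e^(−nδ), so x_5 = 33.4 × e^(−5 × 0.7980) = 33.4 × 0.01850 = 0.6178 mm.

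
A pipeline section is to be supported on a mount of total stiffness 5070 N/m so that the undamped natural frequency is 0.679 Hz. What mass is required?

279 kg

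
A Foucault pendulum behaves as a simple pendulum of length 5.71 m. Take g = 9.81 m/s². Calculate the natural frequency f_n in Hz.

0.209 Hz

For a simple pendulum ω_n = √(g/L) = √(9.81/5.71) = √1.718 = 1.311 rad/s.
f_n = ω_n/(2π) = 1.311/6.283 = 0.2086 Hz.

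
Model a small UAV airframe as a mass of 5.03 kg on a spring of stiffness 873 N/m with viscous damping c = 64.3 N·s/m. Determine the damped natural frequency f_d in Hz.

1.83 Hz

ω_n = √(k/m) = √(873.0/5.03) = 13.17 rad/s.
Critical damping c_c = 2√(k·m) = 2√(873.0 × 5.03) = 132.5 N·s/m, so ζ = c/c_c = 64.3/132.5 = 0.4852.
ω_d = ω_n√(1 − ζ²) = 13.17 × √(1 − 0.235) = 11.52 rad/s.
f_d = ω_d/(2π) = 1.833 Hz.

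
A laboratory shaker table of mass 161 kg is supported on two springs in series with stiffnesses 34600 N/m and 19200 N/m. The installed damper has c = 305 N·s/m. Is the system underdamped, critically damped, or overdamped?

Series springs: 1/k_eq = 1/34600 + 1/19200 = 8.099×10^-5, so k_eq = 12350 N/m.
c_c = 2√(k_eq·m) = 2820 N·s/m; ζ = c/c_c = 305/2820 = 0.108.
Since ζ < 1 the system is underdamped.

underdamped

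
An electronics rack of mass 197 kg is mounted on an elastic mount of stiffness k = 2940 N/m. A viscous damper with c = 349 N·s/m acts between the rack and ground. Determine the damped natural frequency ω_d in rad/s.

3.76 rad/s

ω_n = √(k/m) = √(2940/197) = 3.863 rad/s.
Critical damping c_c = 2√(k·m) = 2√(2940 × 197) = 1522 N·s/m, so ζ = c/c_c = 349/1522 = 0.2293.
ω_d = ω_n√(1 − ζ²) = 3.863 × √(1 − 0.0526) = 3.760 rad/s.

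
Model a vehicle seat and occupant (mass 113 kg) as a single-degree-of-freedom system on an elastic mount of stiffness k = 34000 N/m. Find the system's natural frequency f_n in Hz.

2.76 Hz

ω_n = √(k/m) = √(34000/113) = √300.9 = 17.35 rad/s.
f_n = ω_n/(2π) = 17.35/6.283 = 2.761 Hz.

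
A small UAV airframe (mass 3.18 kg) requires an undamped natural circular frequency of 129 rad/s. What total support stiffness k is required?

52900 N/m

k = m·ω_n² = 3.18 × 129.0² = 3.18 × 16640 = 52920 N/m.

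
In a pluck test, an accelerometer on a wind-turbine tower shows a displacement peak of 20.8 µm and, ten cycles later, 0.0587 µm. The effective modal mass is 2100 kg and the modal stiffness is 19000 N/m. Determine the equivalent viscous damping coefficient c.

1180 N·s/m

Logarithmic decrement δ = (1/n)·ln(x₀/x_n) = (1/10)·ln(20.8/0.0587) = (1/10)·ln(354.3) = 0.5870.
ζ = δ/√(4π² + δ²) = 0.5870/√(39.48 + 0.345) = 0.5870/6.311 = 0.09302.
c = ζ · 2√(km) = 0.09302 × 2√(19000 × 2100) = 0.09302 × 12630 = 1175 N·s/m.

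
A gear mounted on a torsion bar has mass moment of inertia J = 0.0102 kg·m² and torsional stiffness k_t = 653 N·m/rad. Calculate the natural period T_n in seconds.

ω_n = √(k_t/J) = √(653/0.0102) = √64020 = 253.0 rad/s.
T_n = 2π/ω_n = 6.283/253.0 = 0.02483 s.

0.0248 s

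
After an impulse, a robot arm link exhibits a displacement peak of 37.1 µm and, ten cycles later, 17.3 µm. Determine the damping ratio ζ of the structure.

Logarithmic decrement δ = (1/n)·ln(x₀/x_n) = (1/10)·ln(37.1/17.3) = (1/10)·ln(2.145) = 0.07629.
ζ = δ/√(4π² + δ²) = 0.07629/√(39.48 + 0.00582) = 0.07629/6.284 = 0.01214.

0.0121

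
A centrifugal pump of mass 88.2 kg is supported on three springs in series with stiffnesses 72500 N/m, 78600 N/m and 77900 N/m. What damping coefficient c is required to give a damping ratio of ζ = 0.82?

2460 N·s/m

Series springs: 1/k_eq = 1/72500 + 1/78600 + 1/77900 = 3.935×10^-5, so k_eq = 25410 N/m.
c_c = 2√(k_eq·m) = 2√(25410 × 88.2) = 2994 N·s/m.
c = ζ·c_c = 0.82 × 2994 = 2455 N·s/m.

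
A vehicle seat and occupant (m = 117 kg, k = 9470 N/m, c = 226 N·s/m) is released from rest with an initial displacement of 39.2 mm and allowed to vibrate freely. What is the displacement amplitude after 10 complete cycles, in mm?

ζ = c/(2√(km)) = 226/(2√(9470 × 117)) = 226/2105 = 0.1074.
Logarithmic decrement δ = 2πζ/√(1 − ζ²) = 2π × 0.1074/√(1 − 0.0115) = 0.6784.
After n cycles, x_n/x₀ = e^(−nδ), so x_10 = 39.2 × e^(−10 × 0.6784) = 39.2 × 0.001131 = 0.04435 mm.

0.0443 mm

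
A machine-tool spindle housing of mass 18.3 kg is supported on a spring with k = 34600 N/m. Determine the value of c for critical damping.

1590 N·s/m

c_c = 2√(k·m) = 2√(34600 × 18.3) = 2 × 795.7 = 1591 N·s/m.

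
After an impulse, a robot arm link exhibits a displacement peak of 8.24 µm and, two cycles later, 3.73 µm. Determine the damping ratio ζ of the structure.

Logarithmic decrement δ = (1/n)·ln(x₀/x_n) = (1/2)·ln(8.24/3.73) = (1/2)·ln(2.209) = 0.3963.
ζ = δ/√(4π² + δ²) = 0.3963/√(39.48 + 0.157) = 0.3963/6.296 = 0.06295.

0.0629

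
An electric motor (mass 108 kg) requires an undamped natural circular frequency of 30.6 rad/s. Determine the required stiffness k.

101000 N/m

k = m·ω_n² = 108 × 30.60² = 108 × 936.4 = 101100 N/m.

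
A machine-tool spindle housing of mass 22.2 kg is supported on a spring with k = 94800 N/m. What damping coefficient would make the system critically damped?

2900 N·s/m

c_c = 2√(k·m) = 2√(94800 × 22.2) = 2 × 1451 = 2901 N·s/m.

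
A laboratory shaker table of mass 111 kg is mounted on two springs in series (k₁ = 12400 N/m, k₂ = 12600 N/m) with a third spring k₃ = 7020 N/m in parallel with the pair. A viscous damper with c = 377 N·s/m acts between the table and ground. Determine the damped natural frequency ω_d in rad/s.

Series pair: k_s = k₁k₂/(k₁+k₂) = (12400)(12600)/(12400 + 12600) = 6250 N/m. In parallel with k₃: k_eq = 6250 + 7020 = 13270 N/m.
ω_n = √(k_eq/m) = √(13270/111) = 10.93 rad/s.
Critical damping c_c = 2√(k_eq·m) = 2√(13270 × 111) = 2427 N·s/m, so ζ = c/c_c = 377/2427 = 0.1553.
ω_d = ω_n√(1 − ζ²) = 10.93 × √(1 − 0.0241) = 10.80 rad/s.

10.8 rad/s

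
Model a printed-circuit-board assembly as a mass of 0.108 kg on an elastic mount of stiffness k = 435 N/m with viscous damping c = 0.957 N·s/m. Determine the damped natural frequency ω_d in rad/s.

63.3 rad/s

ω_n = √(k/m) = √(435.0/0.108) = 63.46 rad/s.
Critical damping c_c = 2√(k·m) = 2√(435.0 × 0.108) = 13.71 N·s/m, so ζ = c/c_c = 0.957/13.71 = 0.06981.
ω_d = ω_n√(1 − ζ²) = 63.46 × √(1 − 0.00487) = 63.31 rad/s.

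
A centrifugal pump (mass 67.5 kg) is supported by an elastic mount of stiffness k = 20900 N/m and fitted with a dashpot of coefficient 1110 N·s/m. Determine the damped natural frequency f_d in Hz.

ω_n = √(k/m) = √(20900/67.5) = 17.60 rad/s.
Critical damping c_c = 2√(k·m) = 2√(20900 × 67.5) = 2375 N·s/m, so ζ = c/c_c = 1110/2375 = 0.4673.
ω_d = ω_n√(1 − ζ²) = 17.60 × √(1 − 0.218) = 15.56 rad/s.
f_d = ω_d/(2π) = 2.476 Hz.

2.48 Hz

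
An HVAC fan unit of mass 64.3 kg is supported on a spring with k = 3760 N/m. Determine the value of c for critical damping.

c_c = 2√(k·m) = 2√(3760 × 64.3) = 2 × 491.7 = 983.4 N·s/m.

983 N·s/m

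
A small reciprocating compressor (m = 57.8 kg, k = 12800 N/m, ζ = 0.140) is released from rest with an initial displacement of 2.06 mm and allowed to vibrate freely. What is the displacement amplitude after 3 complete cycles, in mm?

0.143 mm

Logarithmic decrement δ = 2πζ/√(1 − ζ²) = 2π × 0.1400/√(1 − 0.0196) = 0.8884.
After n cycles, x_n/x₀ = e^(−nδ), so x_3 = 2.06 × e^(−3 × 0.8884) = 2.06 × 0.06959 = 0.1433 mm.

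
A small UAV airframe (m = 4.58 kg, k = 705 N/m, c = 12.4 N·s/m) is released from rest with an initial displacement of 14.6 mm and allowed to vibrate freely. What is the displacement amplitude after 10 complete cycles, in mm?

0.0148 mm

ζ = c/(2√(km)) = 12.4/(2√(705 × 4.58)) = 12.4/113.6 = 0.1091.
Logarithmic decrement δ = 2πζ/√(1 − ζ²) = 2π × 0.1091/√(1 − 0.0119) = 0.6897.
After n cycles, x_n/x₀ = e^(−nδ), so x_10 = 14.6 × e^(−10 × 0.6897) = 14.6 × 0.001011 = 0.01476 mm.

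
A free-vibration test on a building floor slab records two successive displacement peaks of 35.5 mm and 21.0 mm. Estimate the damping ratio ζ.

Logarithmic decrement δ = (1/n)·ln(x₀/x_n) = (1/1)·ln(35.5/21.0) = (1/1)·ln(1.690) = 0.5250.
ζ = δ/√(4π² + δ²) = 0.5250/√(39.48 + 0.276) = 0.5250/6.305 = 0.08327.

0.0833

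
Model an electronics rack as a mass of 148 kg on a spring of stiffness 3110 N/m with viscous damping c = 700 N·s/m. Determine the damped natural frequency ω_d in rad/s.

ω_n = √(k/m) = √(3110/148) = 4.584 rad/s.
Critical damping c_c = 2√(k·m) = 2√(3110 × 148) = 1357 N·s/m, so ζ = c/c_c = 700/1357 = 0.5159.
ω_d = ω_n√(1 − ζ²) = 4.584 × √(1 − 0.266) = 3.927 rad/s.

3.93 rad/s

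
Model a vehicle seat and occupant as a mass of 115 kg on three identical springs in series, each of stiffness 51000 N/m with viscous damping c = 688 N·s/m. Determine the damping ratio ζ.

0.246

Series springs: 1/k_eq = 3/51000, so k_eq = 51000/3 = 17000 N/m.
ω_n = √(k_eq/m) = √(17000/115) = 12.16 rad/s.
Critical damping c_c = 2√(k_eq·m) = 2√(17000 × 115) = 2796 N·s/m, so ζ = c/c_c = 688/2796 = 0.2460.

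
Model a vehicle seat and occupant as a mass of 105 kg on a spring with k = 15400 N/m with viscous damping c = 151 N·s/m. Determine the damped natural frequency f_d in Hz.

ω_n = √(k/m) = √(15400/105) = 12.11 rad/s.
Critical damping c_c = 2√(k·m) = 2√(15400 × 105) = 2543 N·s/m, so ζ = c/c_c = 151/2543 = 0.05937.
ω_d = ω_n√(1 − ζ²) = 12.11 × √(1 − 0.00353) = 12.09 rad/s.
f_d = ω_d/(2π) = 1.924 Hz.

1.92 Hz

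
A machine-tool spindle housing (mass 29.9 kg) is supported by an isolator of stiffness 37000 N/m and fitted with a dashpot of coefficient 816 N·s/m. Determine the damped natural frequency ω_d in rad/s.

ω_n = √(k/m) = √(37000/29.9) = 35.18 rad/s.
Critical damping c_c = 2√(k·m) = 2√(37000 × 29.9) = 2104 N·s/m, so ζ = c/c_c = 816/2104 = 0.3879.
ω_d = ω_n√(1 − ζ²) = 35.18 × √(1 − 0.150) = 32.42 rad/s.

32.4 rad/s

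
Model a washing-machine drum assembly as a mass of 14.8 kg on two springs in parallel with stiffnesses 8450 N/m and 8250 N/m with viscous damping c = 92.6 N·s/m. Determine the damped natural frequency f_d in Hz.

Parallel springs add: k_eq = 8450 + 8250 = 16700 N/m.
ω_n = √(k_eq/m) = √(16700/14.8) = 33.59 rad/s.
Critical damping c_c = 2√(k_eq·m) = 2√(16700 × 14.8) = 994.3 N·s/m, so ζ = c/c_c = 92.6/994.3 = 0.09313.
ω_d = ω_n√(1 − ζ²) = 33.59 × √(1 − 0.00867) = 33.45 rad/s.
f_d = ω_d/(2π) = 5.323 Hz.

5.32 Hz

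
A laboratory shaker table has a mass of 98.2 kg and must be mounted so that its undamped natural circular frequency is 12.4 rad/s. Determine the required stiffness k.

15100 N/m

k = m·ω_n² = 98.2 × 12.40² = 98.2 × 153.8 = 15100 N/m.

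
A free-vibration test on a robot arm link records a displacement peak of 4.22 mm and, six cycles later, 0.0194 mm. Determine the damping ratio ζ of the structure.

0.141

Logarithmic decrement δ = (1/n)·ln(x₀/x_n) = (1/6)·ln(4.22/0.0194) = (1/6)·ln(217.5) = 0.8971.
ζ = δ/√(4π² + δ²) = 0.8971/√(39.48 + 0.805) = 0.8971/6.347 = 0.1413.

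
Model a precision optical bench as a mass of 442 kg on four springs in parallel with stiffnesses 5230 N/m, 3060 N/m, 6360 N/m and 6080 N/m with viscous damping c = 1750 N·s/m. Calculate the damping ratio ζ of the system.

Parallel springs add: k_eq = 5230 + 3060 + 6360 + 6080 = 20730 N/m.
ω_n = √(k_eq/m) = √(20730/442) = 6.848 rad/s.
Critical damping c_c = 2√(k_eq·m) = 2√(20730 × 442) = 6054 N·s/m, so ζ = c/c_c = 1750/6054 = 0.2891.

0.289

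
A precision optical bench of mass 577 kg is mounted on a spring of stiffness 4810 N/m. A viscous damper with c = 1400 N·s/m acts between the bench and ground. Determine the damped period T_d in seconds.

2.40 s

ω_n = √(k/m) = √(4810/577) = 2.887 rad/s.
Critical damping c_c = 2√(k·m) = 2√(4810 × 577) = 3332 N·s/m, so ζ = c/c_c = 1400/3332 = 0.4202.
ω_d = ω_n√(1 − ζ²) = 2.887 × √(1 − 0.177) = 2.620 rad/s.
T_d = 2π/ω_d = 2.398 s.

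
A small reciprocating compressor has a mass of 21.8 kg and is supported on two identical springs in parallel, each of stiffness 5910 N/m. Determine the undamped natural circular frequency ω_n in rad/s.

Parallel springs add: k_eq = 2 × 5910 = 11820 N/m.
ω_n = √(k_eq/m) = √(11820/21.8) = √542.2 = 23.29 rad/s.

23.3 rad/s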